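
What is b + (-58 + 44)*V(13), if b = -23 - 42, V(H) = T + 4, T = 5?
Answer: -191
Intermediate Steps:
V(H) = 9 (V(H) = 5 + 4 = 9)
b = -65
b + (-58 + 44)*V(13) = -65 + (-58 + 44)*9 = -65 - 14*9 = -65 - 126 = -191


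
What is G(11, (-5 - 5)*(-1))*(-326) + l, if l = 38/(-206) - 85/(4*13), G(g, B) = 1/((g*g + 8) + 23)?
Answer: -201687/50882 ≈ -3.9638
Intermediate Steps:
G(g, B) = 1/(31 + g**2) (G(g, B) = 1/((g**2 + 8) + 23) = 1/((8 + g**2) + 23) = 1/(31 + g**2))
l = -9743/5356 (l = 38*(-1/206) - 85/52 = -19/103 - 85*1/52 = -19/103 - 85/52 = -9743/5356 ≈ -1.8191)
G(11, (-5 - 5)*(-1))*(-326) + l = -326/(31 + 11**2) - 9743/5356 = -326/(31 + 121) - 9743/5356 = -326/152 - 9743/5356 = (1/152)*(-326) - 9743/5356 = -163/76 - 9743/5356 = -201687/50882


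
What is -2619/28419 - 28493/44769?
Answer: -308997526/424096737 ≈ -0.72860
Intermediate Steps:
-2619/28419 - 28493/44769 = -2619*1/28419 - 28493*1/44769 = -873/9473 - 28493/44769 = -308997526/424096737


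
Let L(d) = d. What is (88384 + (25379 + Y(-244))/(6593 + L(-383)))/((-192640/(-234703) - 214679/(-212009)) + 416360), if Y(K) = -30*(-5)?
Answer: 3901758190643299609/18379657356438450510 ≈ 0.21229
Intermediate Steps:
Y(K) = 150
(88384 + (25379 + Y(-244))/(6593 + L(-383)))/((-192640/(-234703) - 214679/(-212009)) + 416360) = (88384 + (25379 + 150)/(6593 - 383))/((-192640/(-234703) - 214679/(-212009)) + 416360) = (88384 + 25529/6210)/((-192640*(-1/234703) - 214679*(-1/212009)) + 416360) = (88384 + 25529*(1/6210))/((27520/33529 + 214679/212009) + 416360) = (88384 + 25529/6210)/(13032459871/7108449761 + 416360) = 548890169/(6210*(2959687174949831/7108449761)) = (548890169/6210)*(7108449761/2959687174949831) = 3901758190643299609/18379657356438450510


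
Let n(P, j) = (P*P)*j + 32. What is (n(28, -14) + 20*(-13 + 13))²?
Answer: 119771136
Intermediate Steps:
n(P, j) = 32 + j*P² (n(P, j) = P²*j + 32 = j*P² + 32 = 32 + j*P²)
(n(28, -14) + 20*(-13 + 13))² = ((32 - 14*28²) + 20*(-13 + 13))² = ((32 - 14*784) + 20*0)² = ((32 - 10976) + 0)² = (-10944 + 0)² = (-10944)² = 119771136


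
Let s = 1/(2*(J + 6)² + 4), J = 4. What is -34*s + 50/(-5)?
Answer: -61/6 ≈ -10.167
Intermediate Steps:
s = 1/204 (s = 1/(2*(4 + 6)² + 4) = 1/(2*10² + 4) = 1/(2*100 + 4) = 1/(200 + 4) = 1/204 ≈ 0.0049020)
-34*s + 50/(-5) = -34*1/204 + 50/(-5) = -⅙ + 50*(-⅕) = -⅙ - 10 = -61/6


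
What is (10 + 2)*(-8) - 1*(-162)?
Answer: 66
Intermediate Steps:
(10 + 2)*(-8) - 1*(-162) = 12*(-8) + 162 = -96 + 162 = 66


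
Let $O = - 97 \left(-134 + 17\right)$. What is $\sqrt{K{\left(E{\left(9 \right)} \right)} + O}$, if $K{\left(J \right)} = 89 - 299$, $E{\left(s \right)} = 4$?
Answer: $\sqrt{11139} \approx 105.54$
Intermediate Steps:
$K{\left(J \right)} = -210$ ($K{\left(J \right)} = 89 - 299 = -210$)
$O = 11349$ ($O = \left(-97\right) \left(-117\right) = 11349$)
$\sqrt{K{\left(E{\left(9 \right)} \right)} + O} = \sqrt{-210 + 11349} = \sqrt{11139}$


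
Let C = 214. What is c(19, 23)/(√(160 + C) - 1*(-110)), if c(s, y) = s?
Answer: 95/533 - 19*√374/11726 ≈ 0.14690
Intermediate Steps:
c(19, 23)/(√(160 + C) - 1*(-110)) = 19/(√(160 + 214) - 1*(-110)) = 19/(√374 + 110) = 19/(110 + √374)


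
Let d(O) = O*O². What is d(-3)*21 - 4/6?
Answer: -1703/3 ≈ -567.67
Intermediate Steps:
d(O) = O³
d(-3)*21 - 4/6 = (-3)³*21 - 4/6 = -27*21 - 4*⅙ = -567 - ⅔ = -1703/3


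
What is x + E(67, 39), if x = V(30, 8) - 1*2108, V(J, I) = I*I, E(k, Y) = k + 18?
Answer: -1959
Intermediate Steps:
E(k, Y) = 18 + k
V(J, I) = I²
x = -2044 (x = 8² - 1*2108 = 64 - 2108 = -2044)
x + E(67, 39) = -2044 + (18 + 67) = -2044 + 85 = -1959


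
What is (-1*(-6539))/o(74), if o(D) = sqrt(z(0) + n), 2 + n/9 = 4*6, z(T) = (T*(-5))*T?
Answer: 6539*sqrt(22)/66 ≈ 464.71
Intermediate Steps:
z(T) = -5*T**2 (z(T) = (-5*T)*T = -5*T**2)
n = 198 (n = -18 + 9*(4*6) = -18 + 9*24 = -18 + 216 = 198)
o(D) = 3*sqrt(22) (o(D) = sqrt(-5*0**2 + 198) = sqrt(-5*0 + 198) = sqrt(0 + 198) = sqrt(198) = 3*sqrt(22))
(-1*(-6539))/o(74) = (-1*(-6539))/((3*sqrt(22))) = 6539*(sqrt(22)/66) = 6539*sqrt(22)/66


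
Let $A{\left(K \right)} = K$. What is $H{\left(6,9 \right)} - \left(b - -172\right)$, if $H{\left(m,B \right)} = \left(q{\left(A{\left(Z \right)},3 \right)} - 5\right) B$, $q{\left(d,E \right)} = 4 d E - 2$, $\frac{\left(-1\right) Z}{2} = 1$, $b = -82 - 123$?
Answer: $-246$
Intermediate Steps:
$b = -205$ ($b = -82 - 123 = -205$)
$Z = -2$ ($Z = \left(-2\right) 1 = -2$)
$q{\left(d,E \right)} = -2 + 4 E d$ ($q{\left(d,E \right)} = 4 E d - 2 = -2 + 4 E d$)
$H{\left(m,B \right)} = - 31 B$ ($H{\left(m,B \right)} = \left(\left(-2 + 4 \cdot 3 \left(-2\right)\right) - 5\right) B = \left(\left(-2 - 24\right) - 5\right) B = \left(-26 - 5\right) B = - 31 B$)
$H{\left(6,9 \right)} - \left(b - -172\right) = \left(-31\right) 9 - \left(-205 - -172\right) = -279 - \left(-205 + 172\right) = -279 - -33 = -279 + 33 = -246$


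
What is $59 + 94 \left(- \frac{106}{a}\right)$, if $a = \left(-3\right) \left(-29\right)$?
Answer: $- \frac{4831}{87} \approx -55.529$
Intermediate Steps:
$a = 87$
$59 + 94 \left(- \frac{106}{a}\right) = 59 + 94 \left(- \frac{106}{87}\right) = 59 - \frac{9964}{87} = - \frac{4831}{87}$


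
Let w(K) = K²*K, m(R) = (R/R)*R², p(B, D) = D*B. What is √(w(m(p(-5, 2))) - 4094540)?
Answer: 2*I*√773635 ≈ 1759.1*I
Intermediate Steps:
p(B, D) = B*D
m(R) = R² (m(R) = 1*R² = R²)
w(K) = K³
√(w(m(p(-5, 2))) - 4094540) = √(((-5*2)²)³ - 4094540) = √(((-10)²)³ - 4094540) = √(100³ - 4094540) = √(1000000 - 4094540) = √(-3094540) = 2*I*√773635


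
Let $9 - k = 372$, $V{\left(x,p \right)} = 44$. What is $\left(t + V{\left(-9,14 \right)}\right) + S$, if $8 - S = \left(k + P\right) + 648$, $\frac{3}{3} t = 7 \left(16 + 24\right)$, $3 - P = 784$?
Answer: $828$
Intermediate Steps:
$P = -781$ ($P = 3 - 784 = -781$)
$k = -363$ ($k = 9 - 372 = -363$)
$t = 280$ ($t = 7 \left(16 + 24\right) = 7 \cdot 40 = 280$)
$S = 504$ ($S = 8 - \left(\left(-363 - 781\right) + 648\right) = 8 - \left(-1144 + 648\right) = 8 - -496 = 8 + 496 = 504$)
$\left(t + V{\left(-9,14 \right)}\right) + S = \left(280 + 44\right) + 504 = 324 + 504 = 828$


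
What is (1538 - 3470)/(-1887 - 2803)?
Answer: 138/335 ≈ 0.41194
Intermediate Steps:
(1538 - 3470)/(-1887 - 2803) = -1932/(-4690) = -1932*(-1/4690) = 138/335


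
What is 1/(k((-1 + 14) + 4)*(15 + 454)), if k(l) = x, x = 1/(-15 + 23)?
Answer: 8/469 ≈ 0.017058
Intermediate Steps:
x = ⅛ (x = 1/8 = ⅛ ≈ 0.12500)
k(l) = ⅛
1/(k((-1 + 14) + 4)*(15 + 454)) = 1/((15 + 454)/8) = 1/((⅛)*469) = 1/(469/8) = 8/469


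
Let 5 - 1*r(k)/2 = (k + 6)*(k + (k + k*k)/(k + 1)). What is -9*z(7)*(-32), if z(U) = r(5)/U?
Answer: -8640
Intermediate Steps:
r(k) = 10 - 2*(6 + k)*(k + (k + k**2)/(1 + k)) (r(k) = 10 - 2*(k + 6)*(k + (k + k*k)/(k + 1)) = 10 - 2*(6 + k)*(k + (k + k**2)/(1 + k)))
z(U) = -210/U (z(U) = (10 - 24*5 - 4*5**2)/U = (10 - 120 - 4*25)/U = (10 - 120 - 100)/U = -210/U)
-9*z(7)*(-32) = -(-1890)/7*(-32) = -9*(-30)*(-32) = 270*(-32) = -8640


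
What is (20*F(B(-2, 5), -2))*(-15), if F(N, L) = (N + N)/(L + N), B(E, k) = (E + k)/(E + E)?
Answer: -1800/11 ≈ -163.64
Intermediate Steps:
B(E, k) = (E + k)/(2*E) (B(E, k) = (E + k)/((2*E)) = (E + k)*(1/(2*E)) = (E + k)/(2*E))
F(N, L) = 2*N/(L + N) (F(N, L) = (2*N)/(L + N) = 2*N/(L + N))
(20*F(B(-2, 5), -2))*(-15) = (20*(2*((½)*(-2 + 5)/(-2))/(-2 + (½)*(-2 + 5)/(-2))))*(-15) = (20*(2*((½)*(-½)*3)/(-2 + (½)*(-½)*3)))*(-15) = (20*(2*(-¾)/(-2 - ¾)))*(-15) = (20*(2*(-¾)/(-11/4)))*(-15) = (20*(2*(-¾)*(-4/11)))*(-15) = (20*(6/11))*(-15) = (120/11)*(-15) = -1800/11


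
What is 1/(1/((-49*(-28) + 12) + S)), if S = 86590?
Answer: 87974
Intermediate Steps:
1/(1/((-49*(-28) + 12) + S)) = 1/(1/((-49*(-28) + 12) + 86590)) = 1/(1/((1372 + 12) + 86590)) = 1/(1/(1384 + 86590)) = 1/(1/87974) = 87974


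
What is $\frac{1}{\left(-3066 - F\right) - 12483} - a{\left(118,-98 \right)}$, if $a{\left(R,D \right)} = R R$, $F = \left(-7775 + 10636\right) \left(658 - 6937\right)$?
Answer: $- \frac{249917281079}{17948670} \approx -13924.0$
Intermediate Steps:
$F = -17964219$ ($F = 2861 \left(-6279\right) = -17964219$)
$a{\left(R,D \right)} = R^{2}$
$\frac{1}{\left(-3066 - F\right) - 12483} - a{\left(118,-98 \right)} = \frac{1}{\left(-3066 - -17964219\right) - 12483} - 118^{2} = \frac{1}{\left(-3066 + 17964219\right) - 12483} - 13924 = \frac{1}{17961153 - 12483} - 13924 = \frac{1}{17948670} - 13924 = - \frac{249917281079}{17948670}$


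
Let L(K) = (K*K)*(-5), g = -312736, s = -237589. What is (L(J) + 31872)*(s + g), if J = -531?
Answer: 758310978225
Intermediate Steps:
L(K) = -5*K**2 (L(K) = K**2*(-5) = -5*K**2)
(L(J) + 31872)*(s + g) = (-5*(-531)**2 + 31872)*(-237589 - 312736) = (-5*281961 + 31872)*(-550325) = (-1409805 + 31872)*(-550325) = -1377933*(-550325) = 758310978225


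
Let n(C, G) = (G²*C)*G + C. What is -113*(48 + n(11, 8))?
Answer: -643083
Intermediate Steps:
n(C, G) = C + C*G³ (n(C, G) = (C*G²)*G + C = C*G³ + C = C + C*G³)
-113*(48 + n(11, 8)) = -113*(48 + 11*(1 + 8³)) = -113*(48 + 11*(1 + 512)) = -113*(48 + 11*513) = -113*(48 + 5643) = -113*5691 = -643083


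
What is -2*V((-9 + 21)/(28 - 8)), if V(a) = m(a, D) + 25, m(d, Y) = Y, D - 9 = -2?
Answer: -64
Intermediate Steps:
D = 7 (D = 9 - 2 = 7)
V(a) = 32 (V(a) = 7 + 25 = 32)
-2*V((-9 + 21)/(28 - 8)) = -2*32 = -64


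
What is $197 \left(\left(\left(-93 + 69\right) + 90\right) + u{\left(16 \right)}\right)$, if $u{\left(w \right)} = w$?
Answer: $16154$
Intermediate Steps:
$197 \left(\left(\left(-93 + 69\right) + 90\right) + u{\left(16 \right)}\right) = 197 \left(\left(\left(-93 + 69\right) + 90\right) + 16\right) = 197 \left(\left(-24 + 90\right) + 16\right) = 197 \left(66 + 16\right) = 197 \cdot 82 = 16154$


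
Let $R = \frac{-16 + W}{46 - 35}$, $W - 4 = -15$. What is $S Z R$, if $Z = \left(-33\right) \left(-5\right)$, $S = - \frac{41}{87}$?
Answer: $\frac{5535}{29} \approx 190.86$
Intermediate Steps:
$W = -11$ ($W = 4 - 15 = -11$)
$S = - \frac{41}{87}$ ($S = \left(-41\right) \frac{1}{87} = - \frac{41}{87} \approx -0.47126$)
$R = - \frac{27}{11}$ ($R = \frac{-16 - 11}{46 - 35} = - \frac{27}{11} \approx -2.4545$)
$Z = 165$
$S Z R = \left(- \frac{41}{87}\right) 165 \left(- \frac{27}{11}\right) = \left(- \frac{2255}{29}\right) \left(- \frac{27}{11}\right) = \frac{5535}{29}$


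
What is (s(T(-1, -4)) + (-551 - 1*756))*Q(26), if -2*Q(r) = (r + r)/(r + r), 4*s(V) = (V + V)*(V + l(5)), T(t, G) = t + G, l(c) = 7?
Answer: 656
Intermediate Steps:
T(t, G) = G + t
s(V) = V*(7 + V)/2 (s(V) = ((V + V)*(V + 7))/4 = ((2*V)*(7 + V))/4 = (2*V*(7 + V))/4 = V*(7 + V)/2)
Q(r) = -½ (Q(r) = -(r + r)/(2*(r + r)) = -2*r/(2*(2*r)) = -2*r*1/(2*r)/2 = -½*1 = -½)
(s(T(-1, -4)) + (-551 - 1*756))*Q(26) = ((-4 - 1)*(7 + (-4 - 1))/2 + (-551 - 1*756))*(-½) = ((½)*(-5)*(7 - 5) + (-551 - 756))*(-½) = ((½)*(-5)*2 - 1307)*(-½) = (-5 - 1307)*(-½) = -1312*(-½) = 656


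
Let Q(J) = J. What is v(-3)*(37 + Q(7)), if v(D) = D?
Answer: -132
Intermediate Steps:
v(-3)*(37 + Q(7)) = -3*(37 + 7) = -3*44 = -132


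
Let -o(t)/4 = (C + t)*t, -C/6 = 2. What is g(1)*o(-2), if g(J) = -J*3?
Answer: 336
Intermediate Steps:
C = -12 (C = -6*2 = -12)
o(t) = -4*t*(-12 + t) (o(t) = -4*(-12 + t)*t = -4*t*(-12 + t))
g(J) = -3*J
g(1)*o(-2) = (-3*1)*(4*(-2)*(12 - 1*(-2))) = -12*(-2)*(12 + 2) = -12*(-2)*14 = -3*(-112) = 336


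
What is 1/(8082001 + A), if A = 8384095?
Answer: 1/16466096 ≈ 6.0731e-8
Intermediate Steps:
1/(8082001 + A) = 1/(8082001 + 8384095) = 1/16466096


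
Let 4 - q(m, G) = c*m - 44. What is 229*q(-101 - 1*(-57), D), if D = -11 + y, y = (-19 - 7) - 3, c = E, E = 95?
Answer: 968212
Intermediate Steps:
c = 95
y = -29 (y = -26 - 3 = -29)
D = -40 (D = -11 - 29 = -40)
q(m, G) = 48 - 95*m (q(m, G) = 4 - (95*m - 44) = 4 - (-44 + 95*m) = 4 + (44 - 95*m) = 48 - 95*m)
229*q(-101 - 1*(-57), D) = 229*(48 - 95*(-101 - 1*(-57))) = 229*(48 - 95*(-101 + 57)) = 229*(48 - 95*(-44)) = 229*(48 + 4180) = 229*4228 = 968212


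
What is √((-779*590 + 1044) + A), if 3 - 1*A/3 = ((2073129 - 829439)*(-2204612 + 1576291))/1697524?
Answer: √664537410319197362/848762 ≈ 960.45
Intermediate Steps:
A = 1172162455593/848762 (A = 9 - 3*(2073129 - 829439)*(-2204612 + 1576291)/1697524 = 9 - 3*1243690*(-628321)/1697524 = 9 - (-2344309633470)/1697524 = 9 - 3*(-390718272245/848762) = 9 + 1172154816735/848762 = 1172162455593/848762 ≈ 1.3810e+6)
√((-779*590 + 1044) + A) = √((-779*590 + 1044) + 1172162455593/848762) = √((-459610 + 1044) + 1172162455593/848762) = √(-458566 + 1172162455593/848762) = √(782949060301/848762) = √664537410319197362/848762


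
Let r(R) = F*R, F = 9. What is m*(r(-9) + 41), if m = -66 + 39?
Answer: 1080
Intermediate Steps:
m = -27
r(R) = 9*R
m*(r(-9) + 41) = -27*(9*(-9) + 41) = -27*(-81 + 41) = -27*(-40) = 1080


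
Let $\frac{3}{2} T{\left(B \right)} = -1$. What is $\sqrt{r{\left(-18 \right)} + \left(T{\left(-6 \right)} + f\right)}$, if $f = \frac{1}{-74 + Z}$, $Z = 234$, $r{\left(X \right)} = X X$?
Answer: $\frac{\sqrt{4656090}}{120} \approx 17.982$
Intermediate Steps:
$r{\left(X \right)} = X^{2}$
$T{\left(B \right)} = - \frac{2}{3}$ ($T{\left(B \right)} = \frac{2}{3} \left(-1\right) = - \frac{2}{3}$)
$f = \frac{1}{160}$ ($f = \frac{1}{-74 + 234} = \frac{1}{160} \approx 0.00625$)
$\sqrt{r{\left(-18 \right)} + \left(T{\left(-6 \right)} + f\right)} = \sqrt{\left(-18\right)^{2} + \left(- \frac{2}{3} + \frac{1}{160}\right)} = \sqrt{324 - \frac{317}{480}} = \sqrt{\frac{155203}{480}} = \frac{\sqrt{4656090}}{120}$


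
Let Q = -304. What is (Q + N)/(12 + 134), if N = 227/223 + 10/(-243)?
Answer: -16420525/7911594 ≈ -2.0755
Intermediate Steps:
N = 52931/54189 (N = 227*(1/223) + 10*(-1/243) = 227/223 - 10/243 = 52931/54189 ≈ 0.97678)
(Q + N)/(12 + 134) = (-304 + 52931/54189)/(12 + 134) = -16420525/54189/146 = -16420525/54189*1/146 = -16420525/7911594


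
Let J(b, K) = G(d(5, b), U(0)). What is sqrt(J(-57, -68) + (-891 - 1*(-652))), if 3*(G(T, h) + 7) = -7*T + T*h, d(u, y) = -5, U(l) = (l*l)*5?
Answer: I*sqrt(2109)/3 ≈ 15.308*I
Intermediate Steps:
U(l) = 5*l**2 (U(l) = l**2*5 = 5*l**2)
G(T, h) = -7 - 7*T/3 + T*h/3 (G(T, h) = -7 + (-7*T + T*h)/3 = -7 + (-7*T/3 + T*h/3) = -7 - 7*T/3 + T*h/3)
J(b, K) = 14/3 (J(b, K) = -7 - 7/3*(-5) + (1/3)*(-5)*(5*0**2) = -7 + 35/3 + (1/3)*(-5)*(5*0) = -7 + 35/3 + (1/3)*(-5)*0 = -7 + 35/3 + 0 = 14/3)
sqrt(J(-57, -68) + (-891 - 1*(-652))) = sqrt(14/3 + (-891 - 1*(-652))) = sqrt(14/3 + (-891 + 652)) = sqrt(14/3 - 239) = sqrt(-703/3) = I*sqrt(2109)/3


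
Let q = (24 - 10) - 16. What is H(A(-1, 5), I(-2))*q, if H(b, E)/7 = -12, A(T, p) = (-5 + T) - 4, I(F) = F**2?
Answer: 168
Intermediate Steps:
A(T, p) = -9 + T
q = -2 (q = 14 - 16 = -2)
H(b, E) = -84 (H(b, E) = 7*(-12) = -84)
H(A(-1, 5), I(-2))*q = -84*(-2) = 168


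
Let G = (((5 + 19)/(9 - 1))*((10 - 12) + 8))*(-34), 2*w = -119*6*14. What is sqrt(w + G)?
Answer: I*sqrt(5610) ≈ 74.9*I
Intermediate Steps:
w = -4998 (w = (-119*6*14)/2 = (-17*42*14)/2 = (-714*14)/2 = (1/2)*(-9996) = -4998)
G = -612 (G = ((24/8)*(-2 + 8))*(-34) = ((24*(1/8))*6)*(-34) = (3*6)*(-34) = 18*(-34) = -612)
sqrt(w + G) = sqrt(-4998 - 612) = sqrt(-5610) = I*sqrt(5610)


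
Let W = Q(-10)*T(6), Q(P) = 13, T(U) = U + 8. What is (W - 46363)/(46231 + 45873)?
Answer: -46181/92104 ≈ -0.50140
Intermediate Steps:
T(U) = 8 + U
W = 182 (W = 13*(8 + 6) = 13*14 = 182)
(W - 46363)/(46231 + 45873) = (182 - 46363)/(46231 + 45873) = -46181/92104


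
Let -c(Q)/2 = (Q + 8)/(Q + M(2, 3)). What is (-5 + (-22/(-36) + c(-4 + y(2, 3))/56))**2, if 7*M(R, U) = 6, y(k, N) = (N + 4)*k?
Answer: 37027225/1871424 ≈ 19.786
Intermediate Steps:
y(k, N) = k*(4 + N) (y(k, N) = (4 + N)*k = k*(4 + N))
M(R, U) = 6/7 (M(R, U) = (1/7)*6 = 6/7)
c(Q) = -2*(8 + Q)/(6/7 + Q) (c(Q) = -2*(Q + 8)/(Q + 6/7) = -2*(8 + Q)/(6/7 + Q))
(-5 + (-22/(-36) + c(-4 + y(2, 3))/56))**2 = (-5 + (-22/(-36) + (14*(-8 - (-4 + 2*(4 + 3)))/(6 + 7*(-4 + 2*(4 + 3))))/56))**2 = (-5 + (-22*(-1/36) + (14*(-8 - (-4 + 2*7))/(6 + 7*(-4 + 2*7)))*(1/56)))**2 = (-5 + (11/18 + (14*(-8 - (-4 + 14))/(6 + 7*(-4 + 14)))*(1/56)))**2 = (-5 + (11/18 + (14*(-8 - 1*10)/(6 + 7*10))*(1/56)))**2 = (-5 + (11/18 + (14*(-8 - 10)/(6 + 70))*(1/56)))**2 = (-5 + (11/18 + (14*(-18)/76)*(1/56)))**2 = (-5 + (11/18 + (14*(1/76)*(-18))*(1/56)))**2 = (-5 + (11/18 - 63/19*1/56))**2 = (-5 + (11/18 - 9/152))**2 = (-5 + 755/1368)**2 = (-6085/1368)**2 = 37027225/1871424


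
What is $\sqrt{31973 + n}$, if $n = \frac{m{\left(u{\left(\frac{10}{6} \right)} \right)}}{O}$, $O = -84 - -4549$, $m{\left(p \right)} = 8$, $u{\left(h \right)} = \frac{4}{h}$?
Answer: $\frac{\sqrt{637420957645}}{4465} \approx 178.81$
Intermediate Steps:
$O = 4465$ ($O = -84 + 4549 = 4465$)
$n = \frac{8}{4465} \approx 0.0017917$
$\sqrt{31973 + n} = \sqrt{31973 + \frac{8}{4465}} = \sqrt{\frac{142759453}{4465}} = \frac{\sqrt{637420957645}}{4465}$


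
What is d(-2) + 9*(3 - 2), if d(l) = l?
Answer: 7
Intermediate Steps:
d(-2) + 9*(3 - 2) = -2 + 9*(3 - 2) = -2 + 9*1 = -2 + 9 = 7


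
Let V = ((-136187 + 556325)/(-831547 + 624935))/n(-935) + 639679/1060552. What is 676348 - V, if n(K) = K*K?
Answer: 1905336296705462774457/2817097109549800 ≈ 6.7635e+5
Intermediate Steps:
n(K) = K²
V = 1699144325355943/2817097109549800 (V = ((-136187 + 556325)/(-831547 + 624935))/((-935)²) + 639679/1060552 = (420138/(-206612))/874225 + 639679*(1/1060552) = (420138*(-1/206612))*(1/874225) + 639679/1060552 = -210069/103306*1/874225 + 639679/1060552 = -12357/5312511050 + 639679/1060552 = 1699144325355943/2817097109549800 ≈ 0.60315)
676348 - V = 676348 - 1*1699144325355943/2817097109549800 = 676348 - 1699144325355943/2817097109549800 = 1905336296705462774457/2817097109549800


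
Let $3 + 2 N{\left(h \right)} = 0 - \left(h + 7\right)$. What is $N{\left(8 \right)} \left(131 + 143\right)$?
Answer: $-2466$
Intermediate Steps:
$N{\left(h \right)} = -5 - \frac{h}{2}$ ($N{\left(h \right)} = - \frac{3}{2} + \frac{0 - \left(h + 7\right)}{2} = - \frac{3}{2} + \frac{0 - \left(7 + h\right)}{2} = - \frac{3}{2} + \frac{-7 - h}{2} = - \frac{3}{2} - \left(\frac{7}{2} + \frac{h}{2}\right) = -5 - \frac{h}{2}$)
$N{\left(8 \right)} \left(131 + 143\right) = \left(-5 - 4\right) \left(131 + 143\right) = \left(-5 - 4\right) 274 = \left(-9\right) 274 = -2466$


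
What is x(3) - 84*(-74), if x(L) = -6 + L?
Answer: 6213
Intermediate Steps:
x(3) - 84*(-74) = (-6 + 3) - 84*(-74) = -3 + 6216 = 6213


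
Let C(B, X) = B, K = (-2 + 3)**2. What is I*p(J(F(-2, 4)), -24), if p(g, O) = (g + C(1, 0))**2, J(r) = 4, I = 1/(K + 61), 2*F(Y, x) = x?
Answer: 25/62 ≈ 0.40323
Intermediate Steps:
F(Y, x) = x/2
K = 1 (K = 1**2 = 1)
I = 1/62 (I = 1/(1 + 61) = 1/62 ≈ 0.016129)
p(g, O) = (1 + g)**2 (p(g, O) = (g + 1)**2 = (1 + g)**2)
I*p(J(F(-2, 4)), -24) = (1 + 4)**2/62 = (1/62)*5**2 = (1/62)*25 = 25/62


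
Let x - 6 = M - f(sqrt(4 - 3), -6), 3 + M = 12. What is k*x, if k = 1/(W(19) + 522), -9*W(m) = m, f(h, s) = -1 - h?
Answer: 153/4679 ≈ 0.032699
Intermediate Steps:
M = 9 (M = -3 + 12 = 9)
W(m) = -m/9
x = 17 (x = 6 + (9 - (-1 - sqrt(4 - 3))) = 6 + (9 - (-1 - sqrt(1))) = 6 + (9 - (-1 - 1*1)) = 6 + (9 - (-1 - 1)) = 6 + (9 - 1*(-2)) = 6 + (9 + 2) = 6 + 11 = 17)
k = 9/4679 (k = 1/(-1/9*19 + 522) = 1/(-19/9 + 522) = 1/(4679/9) = 9/4679 ≈ 0.0019235)
k*x = (9/4679)*17 = 153/4679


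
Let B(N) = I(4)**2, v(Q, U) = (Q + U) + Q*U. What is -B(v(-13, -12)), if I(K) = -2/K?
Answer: -1/4 ≈ -0.25000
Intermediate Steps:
v(Q, U) = Q + U + Q*U
B(N) = 1/4 (B(N) = (-2/4)**2 = (-2*1/4)**2 = (-1/2)**2 = 1/4)
-B(v(-13, -12)) = -1*1/4 = -1/4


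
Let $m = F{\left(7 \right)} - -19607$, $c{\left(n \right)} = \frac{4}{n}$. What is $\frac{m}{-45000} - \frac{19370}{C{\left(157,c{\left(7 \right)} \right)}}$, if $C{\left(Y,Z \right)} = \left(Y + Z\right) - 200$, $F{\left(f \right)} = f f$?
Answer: $\frac{84662669}{185625} \approx 456.1$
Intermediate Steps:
$F{\left(f \right)} = f^{2}$
$C{\left(Y,Z \right)} = -200 + Y + Z$
$m = 19656$ ($m = 7^{2} - -19607 = 49 + 19607 = 19656$)
$\frac{m}{-45000} - \frac{19370}{C{\left(157,c{\left(7 \right)} \right)}} = \frac{19656}{-45000} - \frac{19370}{-200 + 157 + \frac{4}{7}} = 19656 \left(- \frac{1}{45000}\right) - \frac{19370}{-200 + 157 + 4 \cdot \frac{1}{7}} = - \frac{273}{625} - \frac{19370}{-200 + 157 + \frac{4}{7}} = - \frac{273}{625} - \frac{19370}{- \frac{297}{7}} = - \frac{273}{625} - - \frac{135590}{297} = - \frac{273}{625} + \frac{135590}{297} = \frac{84662669}{185625}$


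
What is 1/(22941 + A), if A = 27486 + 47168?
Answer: 1/97595 ≈ 1.0246e-5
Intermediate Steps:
A = 74654
1/(22941 + A) = 1/(22941 + 74654) = 1/97595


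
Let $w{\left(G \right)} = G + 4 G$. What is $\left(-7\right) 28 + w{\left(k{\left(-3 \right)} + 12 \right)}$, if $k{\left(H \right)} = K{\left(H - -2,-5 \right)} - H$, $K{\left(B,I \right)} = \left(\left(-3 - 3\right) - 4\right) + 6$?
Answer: $-141$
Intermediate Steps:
$K{\left(B,I \right)} = -4$ ($K{\left(B,I \right)} = \left(-6 - 4\right) + 6 = -10 + 6 = -4$)
$k{\left(H \right)} = -4 - H$
$w{\left(G \right)} = 5 G$
$\left(-7\right) 28 + w{\left(k{\left(-3 \right)} + 12 \right)} = \left(-7\right) 28 + 5 \left(\left(-4 - -3\right) + 12\right) = -196 + 5 \left(\left(-4 + 3\right) + 12\right) = -196 + 5 \left(-1 + 12\right) = -196 + 5 \cdot 11 = -196 + 55 = -141$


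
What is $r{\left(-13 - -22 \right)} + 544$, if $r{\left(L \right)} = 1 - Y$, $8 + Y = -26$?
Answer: $579$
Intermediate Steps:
$Y = -34$ ($Y = -8 - 26 = -34$)
$r{\left(L \right)} = 35$ ($r{\left(L \right)} = 1 - -34 = 1 + 34 = 35$)
$r{\left(-13 - -22 \right)} + 544 = 35 + 544 = 579$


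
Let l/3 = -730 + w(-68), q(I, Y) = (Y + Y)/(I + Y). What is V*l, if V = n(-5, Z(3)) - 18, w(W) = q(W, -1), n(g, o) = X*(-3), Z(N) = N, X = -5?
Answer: 151104/23 ≈ 6569.7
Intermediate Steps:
n(g, o) = 15 (n(g, o) = -5*(-3) = 15)
q(I, Y) = 2*Y/(I + Y) (q(I, Y) = (2*Y)/(I + Y) = 2*Y/(I + Y))
w(W) = -2/(-1 + W) (w(W) = 2*(-1)/(W - 1) = 2*(-1)/(-1 + W) = -2/(-1 + W))
V = -3 (V = 15 - 18 = -3)
l = -50368/23 (l = 3*(-730 - 2/(-1 - 68)) = 3*(-730 - 2/(-69)) = 3*(-730 - 2*(-1/69)) = 3*(-730 + 2/69) = 3*(-50368/69) = -50368/23 ≈ -2189.9)
V*l = -3*(-50368/23) = 151104/23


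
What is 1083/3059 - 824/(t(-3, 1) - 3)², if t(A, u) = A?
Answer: -32653/1449 ≈ -22.535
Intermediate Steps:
1083/3059 - 824/(t(-3, 1) - 3)² = 1083/3059 - 824/(-3 - 3)² = 1083*(1/3059) - 824/((-6)²) = 57/161 - 824/36 = 57/161 - 824*1/36 = 57/161 - 206/9 = -32653/1449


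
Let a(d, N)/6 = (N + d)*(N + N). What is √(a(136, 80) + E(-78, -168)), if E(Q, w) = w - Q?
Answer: 21*√470 ≈ 455.27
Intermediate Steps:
a(d, N) = 12*N*(N + d) (a(d, N) = 6*((N + d)*(N + N)) = 6*((N + d)*(2*N)) = 6*(2*N*(N + d)) = 12*N*(N + d))
√(a(136, 80) + E(-78, -168)) = √(12*80*(80 + 136) + (-168 - 1*(-78))) = √(12*80*216 + (-168 + 78)) = √(207360 - 90) = √207270 = 21*√470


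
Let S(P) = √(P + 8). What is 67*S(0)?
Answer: 134*√2 ≈ 189.50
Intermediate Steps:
S(P) = √(8 + P)
67*S(0) = 67*√(8 + 0) = 67*√8 = 67*(2*√2) = 134*√2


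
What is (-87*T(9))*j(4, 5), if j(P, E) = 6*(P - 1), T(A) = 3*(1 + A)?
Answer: -46980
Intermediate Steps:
T(A) = 3 + 3*A
j(P, E) = -6 + 6*P (j(P, E) = 6*(-1 + P) = -6 + 6*P)
(-87*T(9))*j(4, 5) = (-87*(3 + 3*9))*(-6 + 6*4) = (-87*(3 + 27))*(-6 + 24) = -87*30*18 = -2610*18 = -46980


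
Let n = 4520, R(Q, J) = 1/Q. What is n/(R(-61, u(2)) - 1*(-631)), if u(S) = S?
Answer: 27572/3849 ≈ 7.1634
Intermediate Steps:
n/(R(-61, u(2)) - 1*(-631)) = 4520/(1/(-61) - 1*(-631)) = 4520/(-1/61 + 631) = 4520/(38490/61) = 4520*(61/38490) = 27572/3849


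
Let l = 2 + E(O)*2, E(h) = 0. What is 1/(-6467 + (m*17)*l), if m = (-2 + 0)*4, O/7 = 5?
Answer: -1/6739 ≈ -0.00014839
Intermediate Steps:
O = 35 (O = 7*5 = 35)
l = 2 (l = 2 + 0*2 = 2 + 0 = 2)
m = -8 (m = -2*4 = -8)
1/(-6467 + (m*17)*l) = 1/(-6467 - 8*17*2) = 1/(-6467 - 136*2) = 1/(-6467 - 272) = 1/(-6739) = -1/6739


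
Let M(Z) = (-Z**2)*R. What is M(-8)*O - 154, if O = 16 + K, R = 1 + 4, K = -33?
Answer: 5286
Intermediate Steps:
R = 5
M(Z) = -5*Z**2 (M(Z) = -Z**2*5 = -5*Z**2)
O = -17 (O = 16 - 33 = -17)
M(-8)*O - 154 = -5*(-8)**2*(-17) - 154 = -5*64*(-17) - 154 = -320*(-17) - 154 = 5440 - 154 = 5286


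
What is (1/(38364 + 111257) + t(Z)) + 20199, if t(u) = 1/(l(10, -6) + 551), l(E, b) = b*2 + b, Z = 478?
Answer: 1610829860761/79747993 ≈ 20199.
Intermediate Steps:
l(E, b) = 3*b (l(E, b) = 2*b + b = 3*b)
t(u) = 1/533 (t(u) = 1/(3*(-6) + 551) = 1/(-18 + 551) = 1/533)
(1/(38364 + 111257) + t(Z)) + 20199 = (1/(38364 + 111257) + 1/533) + 20199 = (1/149621 + 1/533) + 20199 = 150154/79747993 + 20199 = 1610829860761/79747993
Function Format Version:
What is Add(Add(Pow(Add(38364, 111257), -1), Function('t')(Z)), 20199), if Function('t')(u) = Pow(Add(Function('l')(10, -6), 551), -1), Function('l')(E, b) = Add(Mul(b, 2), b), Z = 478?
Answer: Rational(1610829860761, 79747993) ≈ 20199.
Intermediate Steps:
Function('l')(E, b) = Mul(3, b) (Function('l')(E, b) = Add(Mul(2, b), b) = Mul(3, b))
Function('t')(u) = Rational(1, 533) (Function('t')(u) = Pow(Add(Mul(3, -6), 551), -1) = Pow(Add(-18, 551), -1) = Pow(533, -1) = Rational(1, 533))
Add(Add(Pow(Add(38364, 111257), -1), Function('t')(Z)), 20199) = Add(Add(Pow(Add(38364, 111257), -1), Rational(1, 533)), 20199) = Add(Add(Pow(149621, -1), Rational(1, 533)), 20199) = Add(Add(Rational(1, 149621), Rational(1, 533)), 20199) = Add(Rational(150154, 79747993), 20199) = Rational(1610829860761, 79747993)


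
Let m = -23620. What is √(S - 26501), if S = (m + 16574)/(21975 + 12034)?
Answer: I*√30651616385995/34009 ≈ 162.79*I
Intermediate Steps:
S = -7046/34009 (S = (-23620 + 16574)/(21975 + 12034) = -7046/34009 ≈ -0.20718)
√(S - 26501) = √(-7046/34009 - 26501) = √(-901279555/34009) = I*√30651616385995/34009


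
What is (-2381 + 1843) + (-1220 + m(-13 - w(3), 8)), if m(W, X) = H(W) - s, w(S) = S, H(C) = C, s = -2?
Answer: -1772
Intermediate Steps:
m(W, X) = 2 + W (m(W, X) = W - 1*(-2) = W + 2 = 2 + W)
(-2381 + 1843) + (-1220 + m(-13 - w(3), 8)) = (-2381 + 1843) + (-1220 + (2 + (-13 - 1*3))) = -538 + (-1220 + (2 + (-13 - 3))) = -538 + (-1220 + (2 - 16)) = -538 + (-1220 - 14) = -538 - 1234 = -1772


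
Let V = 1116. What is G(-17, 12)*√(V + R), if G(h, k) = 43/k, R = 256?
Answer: 301*√7/6 ≈ 132.73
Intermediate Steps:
G(-17, 12)*√(V + R) = (43/12)*√(1116 + 256) = (43*(1/12))*√1372 = 43*(14*√7)/12 = 301*√7/6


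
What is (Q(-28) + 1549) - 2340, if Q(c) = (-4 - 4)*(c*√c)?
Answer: -791 + 448*I*√7 ≈ -791.0 + 1185.3*I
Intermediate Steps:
Q(c) = -8*c^(3/2)
(Q(-28) + 1549) - 2340 = (-(-448)*I*√7 + 1549) - 2340 = (448*I*√7 + 1549) - 2340 = (1549 + 448*I*√7) - 2340 = -791 + 448*I*√7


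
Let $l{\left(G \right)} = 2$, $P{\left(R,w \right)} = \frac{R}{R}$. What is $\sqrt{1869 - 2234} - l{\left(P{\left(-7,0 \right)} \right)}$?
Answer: $-2 + i \sqrt{365} \approx -2.0 + 19.105 i$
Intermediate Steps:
$P{\left(R,w \right)} = 1$
$\sqrt{1869 - 2234} - l{\left(P{\left(-7,0 \right)} \right)} = \sqrt{1869 - 2234} - 2 = \sqrt{-365} - 2 = i \sqrt{365} - 2 = -2 + i \sqrt{365}$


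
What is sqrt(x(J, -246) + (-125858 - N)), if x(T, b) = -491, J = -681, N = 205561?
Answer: I*sqrt(331910) ≈ 576.12*I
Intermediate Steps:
sqrt(x(J, -246) + (-125858 - N)) = sqrt(-491 + (-125858 - 1*205561)) = sqrt(-491 + (-125858 - 205561)) = sqrt(-491 - 331419) = sqrt(-331910) = I*sqrt(331910)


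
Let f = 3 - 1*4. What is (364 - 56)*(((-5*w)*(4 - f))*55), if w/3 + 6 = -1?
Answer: 8893500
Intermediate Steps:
w = -21 (w = -18 + 3*(-1) = -18 - 3 = -21)
f = -1 (f = 3 - 4 = -1)
(364 - 56)*(((-5*w)*(4 - f))*55) = (364 - 56)*(((-5*(-21))*(4 - 1*(-1)))*55) = 308*((105*(4 + 1))*55) = 308*((105*5)*55) = 308*(525*55) = 308*28875 = 8893500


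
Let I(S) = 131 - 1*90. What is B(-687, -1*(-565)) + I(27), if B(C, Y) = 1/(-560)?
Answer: 22959/560 ≈ 40.998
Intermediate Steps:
B(C, Y) = -1/560
I(S) = 41 (I(S) = 131 - 90 = 41)
B(-687, -1*(-565)) + I(27) = -1/560 + 41 = 22959/560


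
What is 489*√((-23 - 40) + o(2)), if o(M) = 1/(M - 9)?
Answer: 489*I*√3094/7 ≈ 3885.7*I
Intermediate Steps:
o(M) = 1/(-9 + M)
489*√((-23 - 40) + o(2)) = 489*√((-23 - 40) + 1/(-9 + 2)) = 489*√(-63 + 1/(-7)) = 489*√(-63 - ⅐) = 489*√(-442/7) = 489*(I*√3094/7) = 489*I*√3094/7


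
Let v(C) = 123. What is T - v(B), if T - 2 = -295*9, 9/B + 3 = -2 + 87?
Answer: -2776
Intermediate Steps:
B = 9/82 (B = 9/(-3 + (-2 + 87)) = 9/(-3 + 85) = 9/82 ≈ 0.10976)
T = -2653 (T = 2 - 295*9 = 2 - 2655 = -2653)
T - v(B) = -2653 - 1*123 = -2653 - 123 = -2776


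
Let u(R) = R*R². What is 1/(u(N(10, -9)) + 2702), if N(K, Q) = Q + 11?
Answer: 1/2710 ≈ 0.00036900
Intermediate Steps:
N(K, Q) = 11 + Q
u(R) = R³
1/(u(N(10, -9)) + 2702) = 1/((11 - 9)³ + 2702) = 1/(2³ + 2702) = 1/(8 + 2702) = 1/2710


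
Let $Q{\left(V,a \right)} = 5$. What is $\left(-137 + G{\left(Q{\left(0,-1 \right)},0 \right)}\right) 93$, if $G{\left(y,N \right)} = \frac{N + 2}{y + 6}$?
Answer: $- \frac{139965}{11} \approx -12724.0$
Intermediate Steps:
$G{\left(y,N \right)} = \frac{2 + N}{6 + y}$
$\left(-137 + G{\left(Q{\left(0,-1 \right)},0 \right)}\right) 93 = \left(-137 + \frac{2 + 0}{6 + 5}\right) 93 = \left(-137 + \frac{1}{11} \cdot 2\right) 93 = \left(-137 + \frac{2}{11}\right) 93 = \left(- \frac{1505}{11}\right) 93 = - \frac{139965}{11}$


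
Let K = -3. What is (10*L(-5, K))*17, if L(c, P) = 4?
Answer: 680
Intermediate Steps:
(10*L(-5, K))*17 = (10*4)*17 = 40*17 = 680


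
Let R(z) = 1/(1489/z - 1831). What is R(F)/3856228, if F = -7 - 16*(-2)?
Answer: -25/170776913208 ≈ -1.4639e-10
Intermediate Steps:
F = 25 (F = -7 + 32 = 25)
R(z) = 1/(-1831 + 1489/z)
R(F)/3856228 = -1*25/(-1489 + 1831*25)/3856228 = -1*25/(-1489 + 45775)*(1/3856228) = -1*25/44286*(1/3856228) = -1*25*1/44286*(1/3856228) = -25/44286*1/3856228 = -25/170776913208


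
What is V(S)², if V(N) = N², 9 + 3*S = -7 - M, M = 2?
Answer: 1296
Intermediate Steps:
S = -6 (S = -3 + (-7 - 1*2)/3 = -3 + (-7 - 2)/3 = -3 + (⅓)*(-9) = -3 - 3 = -6)
V(S)² = ((-6)²)² = 36² = 1296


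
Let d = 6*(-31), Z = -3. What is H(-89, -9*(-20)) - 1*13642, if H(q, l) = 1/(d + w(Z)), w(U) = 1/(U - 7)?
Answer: -25387772/1861 ≈ -13642.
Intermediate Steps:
w(U) = 1/(-7 + U)
d = -186
H(q, l) = -10/1861 (H(q, l) = 1/(-186 + 1/(-7 - 3)) = 1/(-186 + 1/(-10)) = 1/(-186 - ⅒) = 1/(-1861/10) = -10/1861)
H(-89, -9*(-20)) - 1*13642 = -10/1861 - 1*13642 = -10/1861 - 13642 = -25387772/1861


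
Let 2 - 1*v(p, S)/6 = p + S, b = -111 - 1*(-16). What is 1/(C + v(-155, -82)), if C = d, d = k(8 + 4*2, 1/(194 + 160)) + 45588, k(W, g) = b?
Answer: 1/46927 ≈ 2.1310e-5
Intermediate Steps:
b = -95 (b = -111 + 16 = -95)
v(p, S) = 12 - 6*S - 6*p (v(p, S) = 12 - 6*(p + S) = 12 - 6*(S + p) = 12 + (-6*S - 6*p) = 12 - 6*S - 6*p)
k(W, g) = -95
d = 45493 (d = -95 + 45588 = 45493)
C = 45493
1/(C + v(-155, -82)) = 1/(45493 + (12 - 6*(-82) - 6*(-155))) = 1/(45493 + (12 + 492 + 930)) = 1/(45493 + 1434) = 1/46927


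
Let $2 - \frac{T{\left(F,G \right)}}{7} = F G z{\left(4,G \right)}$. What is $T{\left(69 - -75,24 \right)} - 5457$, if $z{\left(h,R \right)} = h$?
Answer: $-102211$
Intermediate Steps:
$T{\left(F,G \right)} = 14 - 28 F G$ ($T{\left(F,G \right)} = 14 - 7 F G 4 = 14 - 7 \cdot 4 F G = 14 - 28 F G$)
$T{\left(69 - -75,24 \right)} - 5457 = \left(14 - 28 \left(69 - -75\right) 24\right) - 5457 = \left(14 - 28 \left(69 + 75\right) 24\right) - 5457 = \left(14 - 4032 \cdot 24\right) - 5457 = \left(14 - 96768\right) - 5457 = -96754 - 5457 = -102211$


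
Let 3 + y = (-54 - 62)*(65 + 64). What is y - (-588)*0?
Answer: -14967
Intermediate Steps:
y = -14967 (y = -3 + (-54 - 62)*(65 + 64) = -3 - 116*129 = -3 - 14964 = -14967)
y - (-588)*0 = -14967 - (-588)*0 = -14967 - 49*0 = -14967 + 0 = -14967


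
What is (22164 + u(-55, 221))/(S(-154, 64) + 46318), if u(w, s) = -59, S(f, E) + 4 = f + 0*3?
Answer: 4421/9232 ≈ 0.47888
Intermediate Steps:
S(f, E) = -4 + f (S(f, E) = -4 + (f + 0*3) = -4 + (f + 0) = -4 + f)
(22164 + u(-55, 221))/(S(-154, 64) + 46318) = (22164 - 59)/((-4 - 154) + 46318) = 22105/(-158 + 46318) = 22105/46160 = 22105*(1/46160) = 4421/9232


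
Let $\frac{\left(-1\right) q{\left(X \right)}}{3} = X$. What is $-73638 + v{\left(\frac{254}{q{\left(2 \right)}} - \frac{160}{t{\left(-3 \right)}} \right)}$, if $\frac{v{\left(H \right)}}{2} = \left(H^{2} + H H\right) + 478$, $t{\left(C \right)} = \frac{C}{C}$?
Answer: $\frac{819658}{9} \approx 91073.0$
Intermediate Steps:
$t{\left(C \right)} = 1$
$q{\left(X \right)} = - 3 X$
$v{\left(H \right)} = 956 + 4 H^{2}$ ($v{\left(H \right)} = 2 \left(\left(H^{2} + H H\right) + 478\right) = 2 \left(\left(H^{2} + H^{2}\right) + 478\right) = 2 \left(2 H^{2} + 478\right) = 2 \left(478 + 2 H^{2}\right) = 956 + 4 H^{2}$)
$-73638 + v{\left(\frac{254}{q{\left(2 \right)}} - \frac{160}{t{\left(-3 \right)}} \right)} = -73638 + \left(956 + 4 \left(\frac{254}{\left(-3\right) 2} - \frac{160}{1}\right)^{2}\right) = -73638 + \left(956 + 4 \left(\frac{254}{-6} - 160\right)^{2}\right) = -73638 + \left(956 + 4 \left(254 \left(- \frac{1}{6}\right) - 160\right)^{2}\right) = -73638 + \left(956 + 4 \left(- \frac{127}{3} - 160\right)^{2}\right) = -73638 + \left(956 + 4 \left(- \frac{607}{3}\right)^{2}\right) = -73638 + \left(956 + 4 \cdot \frac{368449}{9}\right) = -73638 + \left(956 + \frac{1473796}{9}\right) = -73638 + \frac{1482400}{9} = \frac{819658}{9}$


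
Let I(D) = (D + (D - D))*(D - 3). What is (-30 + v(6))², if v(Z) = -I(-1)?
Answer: 1156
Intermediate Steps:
I(D) = D*(-3 + D) (I(D) = (D + 0)*(-3 + D) = D*(-3 + D))
v(Z) = -4 (v(Z) = -(-1)*(-3 - 1) = -(-1)*(-4) = -1*4 = -4)
(-30 + v(6))² = (-30 - 4)² = (-34)² = 1156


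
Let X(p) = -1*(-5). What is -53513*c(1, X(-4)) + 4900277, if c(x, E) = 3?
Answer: 4739738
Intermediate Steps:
X(p) = 5
-53513*c(1, X(-4)) + 4900277 = -53513*3 + 4900277 = -160539 + 4900277 = 4739738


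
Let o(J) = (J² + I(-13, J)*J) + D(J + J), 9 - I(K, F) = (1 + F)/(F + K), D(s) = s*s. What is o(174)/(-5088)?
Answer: -36598/1219 ≈ -30.023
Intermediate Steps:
D(s) = s²
I(K, F) = 9 - (1 + F)/(F + K)
o(J) = 5*J² + J*(-118 + 8*J)/(-13 + J) (o(J) = (J² + ((-1 + 8*J + 9*(-13))/(J - 13))*J) + (J + J)² = (J² + ((-1 + 8*J - 117)/(-13 + J))*J) + (2*J)² = (J² + ((-118 + 8*J)/(-13 + J))*J) + 4*J² = (J² + J*(-118 + 8*J)/(-13 + J)) + 4*J² = 5*J² + J*(-118 + 8*J)/(-13 + J))
o(174)/(-5088) = (174*(-118 - 57*174 + 5*174²)/(-13 + 174))/(-5088) = (174*(-118 - 9918 + 5*30276)/161)*(-1/5088) = (174*(1/161)*(-118 - 9918 + 151380))*(-1/5088) = (174*(1/161)*141344)*(-1/5088) = (3513408/23)*(-1/5088) = -36598/1219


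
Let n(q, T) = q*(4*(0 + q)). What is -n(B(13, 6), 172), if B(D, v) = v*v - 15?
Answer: -1764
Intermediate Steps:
B(D, v) = -15 + v**2 (B(D, v) = v**2 - 15 = -15 + v**2)
n(q, T) = 4*q**2 (n(q, T) = q*(4*q) = 4*q**2)
-n(B(13, 6), 172) = -4*(-15 + 6**2)**2 = -4*(-15 + 36)**2 = -4*21**2 = -4*441 = -1*1764 = -1764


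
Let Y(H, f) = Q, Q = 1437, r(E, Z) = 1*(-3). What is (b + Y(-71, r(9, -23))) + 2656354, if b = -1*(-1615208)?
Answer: 4272999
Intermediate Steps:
r(E, Z) = -3
Y(H, f) = 1437
b = 1615208
(b + Y(-71, r(9, -23))) + 2656354 = (1615208 + 1437) + 2656354 = 1616645 + 2656354 = 4272999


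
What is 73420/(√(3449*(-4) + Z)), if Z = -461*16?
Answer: -36710*I*√5293/5293 ≈ -504.58*I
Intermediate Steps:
Z = -7376
73420/(√(3449*(-4) + Z)) = 73420/(√(3449*(-4) - 7376)) = 73420/(√(-13796 - 7376)) = 73420/(√(-21172)) = 73420/((2*I*√5293)) = 73420*(-I*√5293/10586) = -36710*I*√5293/5293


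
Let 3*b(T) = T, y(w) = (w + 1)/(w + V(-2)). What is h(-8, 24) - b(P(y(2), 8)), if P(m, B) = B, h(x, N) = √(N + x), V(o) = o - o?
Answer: 4/3 ≈ 1.3333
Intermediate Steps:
V(o) = 0
y(w) = (1 + w)/w (y(w) = (w + 1)/(w + 0) = (1 + w)/w)
b(T) = T/3
h(-8, 24) - b(P(y(2), 8)) = √(24 - 8) - 8/3 = √16 - 1*8/3 = 4 - 8/3 = 4/3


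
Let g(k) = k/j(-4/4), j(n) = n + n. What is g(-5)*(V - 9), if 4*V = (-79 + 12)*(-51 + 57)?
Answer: -1095/4 ≈ -273.75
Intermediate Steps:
j(n) = 2*n
g(k) = -k/2 (g(k) = k/((2*(-4/4))) = k/((2*(-4*1/4))) = k/((2*(-1))) = k/(-2) = k*(-1/2) = -k/2)
V = -201/2 (V = ((-79 + 12)*(-51 + 57))/4 = (-67*6)/4 = (1/4)*(-402) = -201/2 ≈ -100.50)
g(-5)*(V - 9) = (-1/2*(-5))*(-201/2 - 9) = (5/2)*(-219/2) = -1095/4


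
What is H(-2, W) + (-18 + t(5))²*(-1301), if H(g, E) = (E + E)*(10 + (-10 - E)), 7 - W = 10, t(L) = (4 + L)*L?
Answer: -948447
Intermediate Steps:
t(L) = L*(4 + L)
W = -3 (W = 7 - 1*10 = 7 - 10 = -3)
H(g, E) = -2*E² (H(g, E) = (2*E)*(-E) = -2*E²)
H(-2, W) + (-18 + t(5))²*(-1301) = -2*(-3)² + (-18 + 5*(4 + 5))²*(-1301) = -2*9 + (-18 + 5*9)²*(-1301) = -18 + (-18 + 45)²*(-1301) = -18 + 27²*(-1301) = -18 + 729*(-1301) = -18 - 948429 = -948447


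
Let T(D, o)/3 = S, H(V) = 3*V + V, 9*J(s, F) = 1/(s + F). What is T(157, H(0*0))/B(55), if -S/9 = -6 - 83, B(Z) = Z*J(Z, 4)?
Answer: 1275993/55 ≈ 23200.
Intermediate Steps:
J(s, F) = 1/(9*(F + s)) (J(s, F) = 1/(9*(s + F)) = 1/(9*(F + s)))
B(Z) = Z/(9*(4 + Z)) (B(Z) = Z*(1/(9*(4 + Z))) = Z/(9*(4 + Z)))
H(V) = 4*V
S = 801 (S = -9*(-6 - 83) = -9*(-89) = 801)
T(D, o) = 2403 (T(D, o) = 3*801 = 2403)
T(157, H(0*0))/B(55) = 2403/(((⅑)*55/(4 + 55))) = 2403/(((⅑)*55/59)) = 2403/(((⅑)*55*(1/59))) = 2403/(55/531) = 2403*(531/55) = 1275993/55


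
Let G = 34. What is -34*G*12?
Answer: -13872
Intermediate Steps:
-34*G*12 = -34*34*12 = -1156*12 = -13872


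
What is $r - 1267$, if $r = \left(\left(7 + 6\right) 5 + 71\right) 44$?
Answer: $4717$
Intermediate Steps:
$r = 5984$ ($r = \left(13 \cdot 5 + 71\right) 44 = \left(65 + 71\right) 44 = 136 \cdot 44 = 5984$)
$r - 1267 = 5984 - 1267 = 4717$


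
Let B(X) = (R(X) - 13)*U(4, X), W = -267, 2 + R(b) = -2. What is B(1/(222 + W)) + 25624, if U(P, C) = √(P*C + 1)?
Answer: 25624 - 17*√205/15 ≈ 25608.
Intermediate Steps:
R(b) = -4 (R(b) = -2 - 2 = -4)
U(P, C) = √(1 + C*P) (U(P, C) = √(C*P + 1) = √(1 + C*P))
B(X) = -17*√(1 + 4*X) (B(X) = (-4 - 13)*√(1 + X*4) = -17*√(1 + 4*X))
B(1/(222 + W)) + 25624 = -17*√(1 + 4/(222 - 267)) + 25624 = -17*√(1 + 4/(-45)) + 25624 = -17*√(1 + 4*(-1/45)) + 25624 = -17*√(1 - 4/45) + 25624 = -17*√205/15 + 25624 = 25624 - 17*√205/15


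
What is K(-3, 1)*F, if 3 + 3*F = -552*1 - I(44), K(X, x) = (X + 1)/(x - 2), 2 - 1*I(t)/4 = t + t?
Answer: -422/3 ≈ -140.67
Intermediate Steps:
I(t) = 8 - 8*t (I(t) = 8 - 4*(t + t) = 8 - 8*t)
K(X, x) = (1 + X)/(-2 + x)
F = -211/3 (F = -1 + (-552*1 - (8 - 8*44))/3 = -1 + (-552 - (8 - 352))/3 = -1 + (-552 - 1*(-344))/3 = -1 + (-552 + 344)/3 = -1 + (1/3)*(-208) = -1 - 208/3 = -211/3 ≈ -70.333)
K(-3, 1)*F = ((1 - 3)/(-2 + 1))*(-211/3) = (-2/(-1))*(-211/3) = -1*(-2)*(-211/3) = 2*(-211/3) = -422/3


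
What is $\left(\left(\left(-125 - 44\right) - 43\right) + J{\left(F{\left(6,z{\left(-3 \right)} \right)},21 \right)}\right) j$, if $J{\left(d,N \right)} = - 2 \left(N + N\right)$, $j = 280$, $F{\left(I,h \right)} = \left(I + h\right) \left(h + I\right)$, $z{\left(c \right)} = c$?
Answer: $-82880$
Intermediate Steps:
$F{\left(I,h \right)} = \left(I + h\right)^{2}$ ($F{\left(I,h \right)} = \left(I + h\right) \left(I + h\right) = \left(I + h\right)^{2}$)
$J{\left(d,N \right)} = - 4 N$ ($J{\left(d,N \right)} = - 2 \cdot 2 N = - 4 N$)
$\left(\left(\left(-125 - 44\right) - 43\right) + J{\left(F{\left(6,z{\left(-3 \right)} \right)},21 \right)}\right) j = \left(\left(\left(-125 - 44\right) - 43\right) - 84\right) 280 = \left(\left(-169 - 43\right) - 84\right) 280 = \left(-212 - 84\right) 280 = \left(-296\right) 280 = -82880$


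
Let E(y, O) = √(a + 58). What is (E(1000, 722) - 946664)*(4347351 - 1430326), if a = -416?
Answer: -2761442554600 + 2917025*I*√358 ≈ -2.7614e+12 + 5.5193e+7*I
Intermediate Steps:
E(y, O) = I*√358 (E(y, O) = √(-416 + 58) = √(-358) = I*√358)
(E(1000, 722) - 946664)*(4347351 - 1430326) = (I*√358 - 946664)*(4347351 - 1430326) = (-946664 + I*√358)*2917025 = -2761442554600 + 2917025*I*√358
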